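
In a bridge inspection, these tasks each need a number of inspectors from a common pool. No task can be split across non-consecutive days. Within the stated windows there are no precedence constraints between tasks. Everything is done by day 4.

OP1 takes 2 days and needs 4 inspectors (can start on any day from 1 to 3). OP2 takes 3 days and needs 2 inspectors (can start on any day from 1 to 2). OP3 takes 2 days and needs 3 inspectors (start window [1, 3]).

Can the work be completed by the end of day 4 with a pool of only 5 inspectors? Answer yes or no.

The minimum achievable peak is 6; 5 < 6, so no feasible schedule stays within the cap.

no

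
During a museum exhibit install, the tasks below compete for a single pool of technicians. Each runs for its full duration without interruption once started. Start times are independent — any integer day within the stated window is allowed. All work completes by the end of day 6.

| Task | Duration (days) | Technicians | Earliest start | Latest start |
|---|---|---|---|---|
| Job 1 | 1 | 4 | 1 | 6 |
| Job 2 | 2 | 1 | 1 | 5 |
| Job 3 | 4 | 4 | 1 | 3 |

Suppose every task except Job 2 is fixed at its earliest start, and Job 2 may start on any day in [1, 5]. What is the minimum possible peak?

8

Job 2@1: d1:9  d2:5  d3:4  d4:4  d5:0  d6:0 → peak 9
Job 2@2: d1:8  d2:5  d3:5  d4:4  d5:0  d6:0 → peak 8
Job 2@3: d1:8  d2:4  d3:5  d4:5  d5:0  d6:0 → peak 8
Job 2@4: d1:8  d2:4  d3:4  d4:5  d5:1  d6:0 → peak 8
Job 2@5: d1:8  d2:4  d3:4  d4:4  d5:1  d6:1 → peak 8
Best is Job 2@2, peak 8.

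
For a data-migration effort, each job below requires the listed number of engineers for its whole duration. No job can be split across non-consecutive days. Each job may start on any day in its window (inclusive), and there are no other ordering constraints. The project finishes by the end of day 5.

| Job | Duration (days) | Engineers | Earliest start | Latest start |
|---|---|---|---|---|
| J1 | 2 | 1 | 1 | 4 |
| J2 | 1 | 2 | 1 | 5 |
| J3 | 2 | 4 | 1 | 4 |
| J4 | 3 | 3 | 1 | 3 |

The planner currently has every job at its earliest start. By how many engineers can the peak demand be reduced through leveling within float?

5

Early-start peak: d1:10  d2:8  d3:3  d4:0  d5:0 ⇒ 10.
Leveled (J1@1, J2@3, J3@1, J4@3): d1:5  d2:5  d3:5  d4:3  d5:3 ⇒ 5.
Reduction 10 − 5 = 5.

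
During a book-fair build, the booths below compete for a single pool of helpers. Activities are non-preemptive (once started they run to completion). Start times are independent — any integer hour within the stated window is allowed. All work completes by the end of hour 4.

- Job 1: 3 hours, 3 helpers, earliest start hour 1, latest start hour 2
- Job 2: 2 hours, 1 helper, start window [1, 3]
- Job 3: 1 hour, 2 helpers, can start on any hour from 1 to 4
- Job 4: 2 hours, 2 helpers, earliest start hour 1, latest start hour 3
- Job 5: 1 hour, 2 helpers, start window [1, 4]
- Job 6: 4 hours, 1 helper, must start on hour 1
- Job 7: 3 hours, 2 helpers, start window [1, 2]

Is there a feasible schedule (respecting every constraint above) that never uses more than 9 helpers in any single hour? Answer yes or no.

yes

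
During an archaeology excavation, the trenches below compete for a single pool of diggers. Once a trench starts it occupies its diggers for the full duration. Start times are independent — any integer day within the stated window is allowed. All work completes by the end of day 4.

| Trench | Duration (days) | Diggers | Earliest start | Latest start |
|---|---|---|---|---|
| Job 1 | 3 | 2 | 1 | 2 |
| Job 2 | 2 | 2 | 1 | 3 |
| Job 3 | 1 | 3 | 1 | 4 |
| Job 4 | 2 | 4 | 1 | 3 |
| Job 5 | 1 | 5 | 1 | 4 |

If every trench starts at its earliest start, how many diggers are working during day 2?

8

At early start, day 2 has: Job 1, Job 2, Job 4.
Demand: 2 + 2 + 4 = 8.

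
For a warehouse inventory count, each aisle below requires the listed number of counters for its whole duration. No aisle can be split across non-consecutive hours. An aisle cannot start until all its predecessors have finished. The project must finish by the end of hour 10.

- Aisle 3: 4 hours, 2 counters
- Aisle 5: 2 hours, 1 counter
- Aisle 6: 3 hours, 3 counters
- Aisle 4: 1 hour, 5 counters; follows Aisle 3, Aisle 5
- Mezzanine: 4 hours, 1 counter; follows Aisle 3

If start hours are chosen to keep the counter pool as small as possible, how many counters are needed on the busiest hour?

5

Early-start (Aisle 3@1, Aisle 5@1, Aisle 6@1, Aisle 4@5, Mezzanine@5) gives peak 6: h1:6  h2:6  h3:5  h4:2  h5:6  h6:1  h7:1  h8:1  h9:0  h10:0.
Shift Aisle 6→3, Aisle 4→6, Mezzanine→7.
Schedule Aisle 3@1, Aisle 5@1, Aisle 6@3, Aisle 4@6, Mezzanine@7: h1:3  h2:3  h3:5  h4:5  h5:3  h6:5  h7:1  h8:1  h9:1  h10:1 — peak 5.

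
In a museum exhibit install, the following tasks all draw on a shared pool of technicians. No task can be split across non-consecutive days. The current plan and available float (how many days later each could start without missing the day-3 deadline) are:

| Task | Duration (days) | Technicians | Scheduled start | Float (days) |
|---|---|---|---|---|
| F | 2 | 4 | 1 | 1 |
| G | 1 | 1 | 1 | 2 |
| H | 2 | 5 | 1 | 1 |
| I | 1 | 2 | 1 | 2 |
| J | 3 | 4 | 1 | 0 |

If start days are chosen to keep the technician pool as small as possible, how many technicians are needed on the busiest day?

13

Early-start (F@1, G@1, H@1, I@1, J@1) gives peak 16: d1:16  d2:13  d3:4.
Shift H→2.
Schedule F@1, G@1, H@2, I@1, J@1: d1:11  d2:13  d3:9 — peak 13.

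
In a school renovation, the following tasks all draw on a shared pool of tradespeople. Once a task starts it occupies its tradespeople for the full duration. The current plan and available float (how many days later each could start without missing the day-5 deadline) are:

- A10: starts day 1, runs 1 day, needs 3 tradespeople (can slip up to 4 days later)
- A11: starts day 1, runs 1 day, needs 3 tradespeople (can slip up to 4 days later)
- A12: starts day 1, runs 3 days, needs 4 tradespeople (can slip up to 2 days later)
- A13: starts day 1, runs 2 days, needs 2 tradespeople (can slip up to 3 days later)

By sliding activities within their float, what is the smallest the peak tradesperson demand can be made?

5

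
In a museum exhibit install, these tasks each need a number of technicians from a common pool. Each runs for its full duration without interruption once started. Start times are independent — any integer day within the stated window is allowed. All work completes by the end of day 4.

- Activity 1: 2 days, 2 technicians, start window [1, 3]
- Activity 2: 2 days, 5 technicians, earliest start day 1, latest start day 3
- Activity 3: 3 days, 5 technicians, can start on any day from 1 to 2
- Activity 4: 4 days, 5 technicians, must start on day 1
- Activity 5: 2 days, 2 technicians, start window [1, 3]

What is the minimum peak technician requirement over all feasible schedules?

Early-start (Activity 1@1, Activity 2@1, Activity 3@1, Activity 4@1, Activity 5@1) gives peak 19: d1:19  d2:19  d3:10  d4:5.
Shift Activity 2→3.
Schedule Activity 1@1, Activity 2@3, Activity 3@1, Activity 4@1, Activity 5@1: d1:14  d2:14  d3:15  d4:10 — peak 15.

15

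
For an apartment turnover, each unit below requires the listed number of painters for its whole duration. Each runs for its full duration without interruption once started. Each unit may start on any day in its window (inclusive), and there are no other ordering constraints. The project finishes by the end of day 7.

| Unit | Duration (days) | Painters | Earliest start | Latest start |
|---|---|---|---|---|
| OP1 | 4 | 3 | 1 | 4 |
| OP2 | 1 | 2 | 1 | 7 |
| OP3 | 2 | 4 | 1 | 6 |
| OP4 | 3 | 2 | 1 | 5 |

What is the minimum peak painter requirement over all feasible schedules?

Early-start (OP1@1, OP2@1, OP3@1, OP4@1) gives peak 11: d1:11  d2:9  d3:5  d4:3  d5:0  d6:0  d7:0.
Shift OP3→5, OP4→2.
Schedule OP1@1, OP2@1, OP3@5, OP4@2: d1:5  d2:5  d3:5  d4:5  d5:4  d6:4  d7:0 — peak 5.

5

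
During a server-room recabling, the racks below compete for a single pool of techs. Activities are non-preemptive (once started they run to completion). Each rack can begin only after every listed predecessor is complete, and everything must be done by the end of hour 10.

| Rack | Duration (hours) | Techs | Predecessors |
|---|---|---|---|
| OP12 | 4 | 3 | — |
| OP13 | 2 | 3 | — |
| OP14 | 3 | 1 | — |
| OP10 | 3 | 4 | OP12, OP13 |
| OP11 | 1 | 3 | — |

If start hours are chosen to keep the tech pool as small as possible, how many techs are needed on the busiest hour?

4

Early-start (OP12@1, OP13@1, OP14@1, OP10@5, OP11@1) gives peak 10: h1:10  h2:7  h3:4  h4:3  h5:4  h6:4  h7:4  h8:0  h9:0  h10:0.
Shift OP13→5, OP10→7, OP11→10.
Schedule OP12@1, OP13@5, OP14@1, OP10@7, OP11@10: h1:4  h2:4  h3:4  h4:3  h5:3  h6:3  h7:4  h8:4  h9:4  h10:3 — peak 4.
Total tech-hours = 36 over 10 hours ⇒ peak ≥ ⌈36/10⌉ = 4, so 4 is optimal.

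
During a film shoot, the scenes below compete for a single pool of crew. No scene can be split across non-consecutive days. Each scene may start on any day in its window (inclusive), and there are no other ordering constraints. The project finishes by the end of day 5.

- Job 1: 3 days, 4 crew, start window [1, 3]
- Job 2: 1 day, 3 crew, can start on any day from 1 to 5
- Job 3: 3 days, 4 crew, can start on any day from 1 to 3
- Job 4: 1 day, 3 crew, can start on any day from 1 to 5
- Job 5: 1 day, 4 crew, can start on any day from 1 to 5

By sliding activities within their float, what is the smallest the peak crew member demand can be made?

Early-start (Job 1@1, Job 2@1, Job 3@1, Job 4@1, Job 5@1) gives peak 18: d1:18  d2:8  d3:8  d4:0  d5:0.
Shift Job 3→2, Job 4→4, Job 5→5.
Schedule Job 1@1, Job 2@1, Job 3@2, Job 4@4, Job 5@5: d1:7  d2:8  d3:8  d4:7  d5:4 — peak 8.

8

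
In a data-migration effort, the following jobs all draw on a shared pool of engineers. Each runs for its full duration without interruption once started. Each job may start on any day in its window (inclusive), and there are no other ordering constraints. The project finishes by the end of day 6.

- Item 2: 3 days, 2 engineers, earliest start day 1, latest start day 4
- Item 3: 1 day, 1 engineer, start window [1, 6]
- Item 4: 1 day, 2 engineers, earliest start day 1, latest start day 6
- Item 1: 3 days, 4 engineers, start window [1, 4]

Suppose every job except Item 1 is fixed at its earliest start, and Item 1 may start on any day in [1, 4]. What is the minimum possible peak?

5

Item 1@1: d1:9  d2:6  d3:6  d4:0  d5:0  d6:0 → peak 9
Item 1@2: d1:5  d2:6  d3:6  d4:4  d5:0  d6:0 → peak 6
Item 1@3: d1:5  d2:2  d3:6  d4:4  d5:4  d6:0 → peak 6
Item 1@4: d1:5  d2:2  d3:2  d4:4  d5:4  d6:4 → peak 5
Best is Item 1@4, peak 5.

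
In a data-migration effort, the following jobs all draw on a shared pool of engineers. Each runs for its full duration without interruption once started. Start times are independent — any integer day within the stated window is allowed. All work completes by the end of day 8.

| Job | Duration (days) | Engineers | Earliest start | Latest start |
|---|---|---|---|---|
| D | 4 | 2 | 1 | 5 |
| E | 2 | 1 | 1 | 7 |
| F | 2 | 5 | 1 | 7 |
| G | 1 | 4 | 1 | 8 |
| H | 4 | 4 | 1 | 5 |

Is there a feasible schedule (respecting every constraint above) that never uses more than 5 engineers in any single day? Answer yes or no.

no

The minimum achievable peak is 6; 5 < 6, so no feasible schedule stays within the cap.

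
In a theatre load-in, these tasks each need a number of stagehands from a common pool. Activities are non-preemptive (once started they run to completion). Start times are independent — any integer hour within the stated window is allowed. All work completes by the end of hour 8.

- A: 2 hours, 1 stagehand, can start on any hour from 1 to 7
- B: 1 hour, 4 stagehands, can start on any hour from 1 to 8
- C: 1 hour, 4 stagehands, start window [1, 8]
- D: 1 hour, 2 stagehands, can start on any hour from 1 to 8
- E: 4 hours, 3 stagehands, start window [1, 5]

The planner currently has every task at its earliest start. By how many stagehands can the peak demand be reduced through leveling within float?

10

Early-start peak: h1:14  h2:4  h3:3  h4:3  h5:0  h6:0  h7:0  h8:0 ⇒ 14.
Leveled (A@1, B@3, C@4, D@1, E@5): h1:3  h2:1  h3:4  h4:4  h5:3  h6:3  h7:3  h8:3 ⇒ 4.
Reduction 14 − 4 = 10.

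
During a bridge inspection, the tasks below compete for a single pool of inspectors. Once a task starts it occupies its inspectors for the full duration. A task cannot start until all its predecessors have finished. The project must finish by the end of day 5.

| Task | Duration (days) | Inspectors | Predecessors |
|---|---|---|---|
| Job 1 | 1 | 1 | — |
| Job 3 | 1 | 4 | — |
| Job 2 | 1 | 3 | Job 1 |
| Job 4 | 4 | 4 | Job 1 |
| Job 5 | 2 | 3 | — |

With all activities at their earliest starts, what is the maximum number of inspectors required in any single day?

10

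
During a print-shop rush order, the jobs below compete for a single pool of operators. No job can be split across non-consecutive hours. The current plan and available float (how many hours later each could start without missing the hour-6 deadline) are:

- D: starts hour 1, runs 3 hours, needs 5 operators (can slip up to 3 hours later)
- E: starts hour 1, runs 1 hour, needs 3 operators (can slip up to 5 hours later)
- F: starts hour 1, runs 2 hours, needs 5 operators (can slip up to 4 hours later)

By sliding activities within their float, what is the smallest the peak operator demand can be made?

Early-start (D@1, E@1, F@1) gives peak 13: h1:13  h2:10  h3:5  h4:0  h5:0  h6:0.
Shift E→4, F→5.
Schedule D@1, E@4, F@5: h1:5  h2:5  h3:5  h4:3  h5:5  h6:5 — peak 5.
Total operator-hours = 28 over 6 hours ⇒ peak ≥ ⌈28/6⌉ = 5, so 5 is optimal.

5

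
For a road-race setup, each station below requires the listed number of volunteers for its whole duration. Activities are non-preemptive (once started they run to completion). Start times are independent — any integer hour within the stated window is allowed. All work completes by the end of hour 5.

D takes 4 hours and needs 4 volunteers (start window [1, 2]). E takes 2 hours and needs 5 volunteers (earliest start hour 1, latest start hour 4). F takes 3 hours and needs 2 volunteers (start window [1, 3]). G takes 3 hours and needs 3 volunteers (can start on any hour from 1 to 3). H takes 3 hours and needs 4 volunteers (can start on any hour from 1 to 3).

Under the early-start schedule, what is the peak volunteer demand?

Early-start schedule: D@1, E@1, F@1, G@1, H@1.
Load per hour: hour 1: 18, hour 2: 18, hour 3: 13, hour 4: 4, hour 5: 0.
Peak is 18.

18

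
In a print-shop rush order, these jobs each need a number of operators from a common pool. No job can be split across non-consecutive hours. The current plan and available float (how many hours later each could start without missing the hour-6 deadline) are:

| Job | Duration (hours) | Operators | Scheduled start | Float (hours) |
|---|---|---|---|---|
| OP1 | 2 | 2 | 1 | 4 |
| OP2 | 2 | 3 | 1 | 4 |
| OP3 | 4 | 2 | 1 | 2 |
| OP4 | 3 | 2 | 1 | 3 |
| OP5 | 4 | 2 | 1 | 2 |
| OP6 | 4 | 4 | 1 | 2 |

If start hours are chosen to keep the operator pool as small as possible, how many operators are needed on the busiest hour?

10

Early-start (OP1@1, OP2@1, OP3@1, OP4@1, OP5@1, OP6@1) gives peak 15: h1:15  h2:15  h3:10  h4:8  h5:0  h6:0.
Shift OP5→3, OP6→3.
Schedule OP1@1, OP2@1, OP3@1, OP4@1, OP5@3, OP6@3: h1:9  h2:9  h3:10  h4:8  h5:6  h6:6 — peak 10.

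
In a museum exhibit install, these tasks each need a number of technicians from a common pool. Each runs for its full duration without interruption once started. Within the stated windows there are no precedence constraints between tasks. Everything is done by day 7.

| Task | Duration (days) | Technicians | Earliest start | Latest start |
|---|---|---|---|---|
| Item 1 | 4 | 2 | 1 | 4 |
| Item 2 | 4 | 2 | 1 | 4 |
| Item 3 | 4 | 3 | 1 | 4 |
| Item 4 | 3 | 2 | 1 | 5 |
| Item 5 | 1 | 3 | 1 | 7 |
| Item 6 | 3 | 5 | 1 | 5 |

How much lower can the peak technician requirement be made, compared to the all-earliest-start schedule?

Early-start peak: d1:17  d2:14  d3:14  d4:7  d5:0  d6:0  d7:0 ⇒ 17.
Leveled (Item 1@1, Item 2@1, Item 3@1, Item 4@1, Item 5@5, Item 6@5): d1:9  d2:9  d3:9  d4:7  d5:8  d6:5  d7:5 ⇒ 9.
Reduction 17 − 9 = 8.

8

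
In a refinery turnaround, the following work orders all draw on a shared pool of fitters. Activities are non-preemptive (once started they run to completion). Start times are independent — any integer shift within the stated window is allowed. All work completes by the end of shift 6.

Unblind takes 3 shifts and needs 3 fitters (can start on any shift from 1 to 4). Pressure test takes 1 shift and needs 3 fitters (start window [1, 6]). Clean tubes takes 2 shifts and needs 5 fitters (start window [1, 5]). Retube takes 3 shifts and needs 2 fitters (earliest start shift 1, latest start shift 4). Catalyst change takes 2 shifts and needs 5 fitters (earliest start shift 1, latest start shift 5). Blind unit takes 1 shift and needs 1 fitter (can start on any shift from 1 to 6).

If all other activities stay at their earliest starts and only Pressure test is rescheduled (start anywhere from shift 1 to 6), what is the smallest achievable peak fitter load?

Pressure test@1: s1:19  s2:15  s3:5  s4:0  s5:0  s6:0 → peak 19
Pressure test@2: s1:16  s2:18  s3:5  s4:0  s5:0  s6:0 → peak 18
Pressure test@3: s1:16  s2:15  s3:8  s4:0  s5:0  s6:0 → peak 16
Pressure test@4: s1:16  s2:15  s3:5  s4:3  s5:0  s6:0 → peak 16
Pressure test@5: s1:16  s2:15  s3:5  s4:0  s5:3  s6:0 → peak 16
Pressure test@6: s1:16  s2:15  s3:5  s4:0  s5:0  s6:3 → peak 16
Best is Pressure test@3, peak 16.

16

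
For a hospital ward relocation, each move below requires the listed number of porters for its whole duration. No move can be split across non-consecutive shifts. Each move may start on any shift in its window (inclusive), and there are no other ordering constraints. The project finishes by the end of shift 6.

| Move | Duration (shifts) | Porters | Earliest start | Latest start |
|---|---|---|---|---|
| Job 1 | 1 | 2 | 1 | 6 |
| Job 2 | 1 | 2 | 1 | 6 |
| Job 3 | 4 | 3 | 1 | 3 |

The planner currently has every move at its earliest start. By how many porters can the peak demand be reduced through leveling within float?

Early-start peak: s1:7  s2:3  s3:3  s4:3  s5:0  s6:0 ⇒ 7.
Leveled (Job 1@1, Job 2@2, Job 3@3): s1:2  s2:2  s3:3  s4:3  s5:3  s6:3 ⇒ 3.
Reduction 7 − 3 = 4.

4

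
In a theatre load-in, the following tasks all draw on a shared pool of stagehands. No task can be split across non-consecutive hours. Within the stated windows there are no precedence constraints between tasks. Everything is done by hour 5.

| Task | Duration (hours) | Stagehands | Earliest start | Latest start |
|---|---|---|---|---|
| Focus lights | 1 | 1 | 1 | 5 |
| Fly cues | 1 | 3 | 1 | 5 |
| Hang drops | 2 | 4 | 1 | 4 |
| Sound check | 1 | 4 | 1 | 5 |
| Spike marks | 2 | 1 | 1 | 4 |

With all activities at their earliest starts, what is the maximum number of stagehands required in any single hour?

13

Early-start schedule: Focus lights@1, Fly cues@1, Hang drops@1, Sound check@1, Spike marks@1.
Load per hour: hour 1: 13, hour 2: 5, hour 3: 0, hour 4: 0, hour 5: 0.
Peak is 13.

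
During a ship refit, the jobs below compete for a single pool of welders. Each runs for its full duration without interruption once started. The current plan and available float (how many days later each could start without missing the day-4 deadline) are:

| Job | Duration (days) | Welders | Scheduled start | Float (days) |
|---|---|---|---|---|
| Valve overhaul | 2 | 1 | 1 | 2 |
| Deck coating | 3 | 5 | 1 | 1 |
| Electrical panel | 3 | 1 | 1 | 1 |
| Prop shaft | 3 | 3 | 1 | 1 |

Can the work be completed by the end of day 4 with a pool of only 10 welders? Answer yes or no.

yes

Schedule Valve overhaul@1, Deck coating@1, Electrical panel@1, Prop shaft@1: d1:10  d2:10  d3:9  d4:0 — peak 10 ≤ 10.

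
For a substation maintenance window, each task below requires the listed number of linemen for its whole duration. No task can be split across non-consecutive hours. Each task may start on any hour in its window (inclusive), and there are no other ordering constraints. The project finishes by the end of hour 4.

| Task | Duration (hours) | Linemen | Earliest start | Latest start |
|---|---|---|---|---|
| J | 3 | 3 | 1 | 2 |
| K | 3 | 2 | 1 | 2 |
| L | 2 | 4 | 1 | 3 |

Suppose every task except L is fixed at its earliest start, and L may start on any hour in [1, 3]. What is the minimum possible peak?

9

L@1: h1:9  h2:9  h3:5  h4:0 → peak 9
L@2: h1:5  h2:9  h3:9  h4:0 → peak 9
L@3: h1:5  h2:5  h3:9  h4:4 → peak 9
Best is L@1, peak 9.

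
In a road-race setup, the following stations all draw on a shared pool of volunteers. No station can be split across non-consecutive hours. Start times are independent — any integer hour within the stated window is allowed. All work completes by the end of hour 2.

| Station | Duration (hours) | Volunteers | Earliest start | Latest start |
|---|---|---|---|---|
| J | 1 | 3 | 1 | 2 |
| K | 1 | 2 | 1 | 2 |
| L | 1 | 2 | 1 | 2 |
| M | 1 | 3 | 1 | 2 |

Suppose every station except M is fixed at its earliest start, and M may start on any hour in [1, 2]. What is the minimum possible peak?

7

M@1: h1:10  h2:0 → peak 10
M@2: h1:7  h2:3 → peak 7
Best is M@2, peak 7.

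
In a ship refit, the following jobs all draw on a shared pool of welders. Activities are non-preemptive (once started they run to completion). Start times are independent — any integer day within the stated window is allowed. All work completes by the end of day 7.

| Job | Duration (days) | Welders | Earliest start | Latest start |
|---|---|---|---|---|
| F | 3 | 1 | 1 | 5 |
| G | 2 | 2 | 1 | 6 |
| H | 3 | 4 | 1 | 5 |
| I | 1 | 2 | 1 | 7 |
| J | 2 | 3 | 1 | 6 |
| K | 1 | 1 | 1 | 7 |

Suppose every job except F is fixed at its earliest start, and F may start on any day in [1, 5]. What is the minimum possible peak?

12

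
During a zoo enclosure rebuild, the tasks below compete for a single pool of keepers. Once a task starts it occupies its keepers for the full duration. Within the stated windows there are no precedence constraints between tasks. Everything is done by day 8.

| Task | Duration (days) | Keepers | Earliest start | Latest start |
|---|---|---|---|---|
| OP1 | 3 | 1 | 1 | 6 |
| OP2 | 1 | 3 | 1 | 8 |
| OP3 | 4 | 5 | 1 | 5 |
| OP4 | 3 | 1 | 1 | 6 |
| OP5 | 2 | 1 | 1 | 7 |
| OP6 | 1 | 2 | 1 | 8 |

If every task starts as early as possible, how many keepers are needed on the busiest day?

13

Early-start schedule: OP1@1, OP2@1, OP3@1, OP4@1, OP5@1, OP6@1.
Load per day: day 1: 13, day 2: 8, day 3: 7, day 4: 5, day 5: 0, day 6: 0, day 7: 0, day 8: 0.
Peak is 13.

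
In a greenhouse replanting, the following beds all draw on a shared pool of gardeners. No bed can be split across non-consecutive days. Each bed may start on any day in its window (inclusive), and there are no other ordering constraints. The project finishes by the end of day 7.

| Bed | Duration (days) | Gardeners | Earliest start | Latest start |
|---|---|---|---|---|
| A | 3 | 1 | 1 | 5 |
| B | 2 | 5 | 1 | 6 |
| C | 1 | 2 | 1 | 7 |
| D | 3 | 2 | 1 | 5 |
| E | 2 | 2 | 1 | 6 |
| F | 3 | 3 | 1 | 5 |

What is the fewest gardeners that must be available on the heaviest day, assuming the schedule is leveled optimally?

Early-start (A@1, B@1, C@1, D@1, E@1, F@1) gives peak 15: d1:15  d2:13  d3:6  d4:0  d5:0  d6:0  d7:0.
Shift C→3, D→3, E→6, F→4.
Schedule A@1, B@1, C@3, D@3, E@6, F@4: d1:6  d2:6  d3:5  d4:5  d5:5  d6:5  d7:2 — peak 6.

6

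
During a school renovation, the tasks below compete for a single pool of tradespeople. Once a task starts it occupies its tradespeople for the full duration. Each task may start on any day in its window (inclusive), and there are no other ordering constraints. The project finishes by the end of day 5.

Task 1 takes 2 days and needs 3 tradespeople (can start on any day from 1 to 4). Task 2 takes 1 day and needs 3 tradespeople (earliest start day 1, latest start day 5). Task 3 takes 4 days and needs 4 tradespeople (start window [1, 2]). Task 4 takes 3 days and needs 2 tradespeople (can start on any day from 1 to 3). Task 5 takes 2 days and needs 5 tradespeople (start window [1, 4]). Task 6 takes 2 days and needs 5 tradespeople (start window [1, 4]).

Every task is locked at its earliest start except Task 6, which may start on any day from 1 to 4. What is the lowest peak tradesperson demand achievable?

17

Task 6@1: d1:22  d2:19  d3:6  d4:4  d5:0 → peak 22
Task 6@2: d1:17  d2:19  d3:11  d4:4  d5:0 → peak 19
Task 6@3: d1:17  d2:14  d3:11  d4:9  d5:0 → peak 17
Task 6@4: d1:17  d2:14  d3:6  d4:9  d5:5 → peak 17
Best is Task 6@3, peak 17.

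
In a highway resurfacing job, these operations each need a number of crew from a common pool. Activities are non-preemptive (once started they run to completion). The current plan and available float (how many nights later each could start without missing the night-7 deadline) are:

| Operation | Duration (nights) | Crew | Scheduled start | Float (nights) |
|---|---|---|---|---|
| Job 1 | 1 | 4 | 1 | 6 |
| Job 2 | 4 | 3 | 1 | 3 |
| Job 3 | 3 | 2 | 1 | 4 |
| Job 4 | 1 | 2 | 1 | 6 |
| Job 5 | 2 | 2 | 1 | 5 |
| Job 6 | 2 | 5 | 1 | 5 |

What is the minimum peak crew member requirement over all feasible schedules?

7

Early-start (Job 1@1, Job 2@1, Job 3@1, Job 4@1, Job 5@1, Job 6@1) gives peak 18: n1:18  n2:12  n3:5  n4:3  n5:0  n6:0  n7:0.
Shift Job 3→2, Job 4→2, Job 5→3, Job 6→5.
Schedule Job 1@1, Job 2@1, Job 3@2, Job 4@2, Job 5@3, Job 6@5: n1:7  n2:7  n3:7  n4:7  n5:5  n6:5  n7:0 — peak 7.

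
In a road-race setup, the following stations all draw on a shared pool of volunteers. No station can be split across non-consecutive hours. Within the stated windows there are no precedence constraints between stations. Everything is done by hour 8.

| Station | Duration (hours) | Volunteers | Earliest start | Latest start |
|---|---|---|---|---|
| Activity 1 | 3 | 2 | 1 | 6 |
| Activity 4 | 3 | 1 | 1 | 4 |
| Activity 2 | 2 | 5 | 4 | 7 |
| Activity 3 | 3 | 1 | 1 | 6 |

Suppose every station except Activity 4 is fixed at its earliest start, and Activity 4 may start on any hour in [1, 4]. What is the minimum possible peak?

5

Activity 4@1: h1:4  h2:4  h3:4  h4:5  h5:5  h6:0  h7:0  h8:0 → peak 5
Activity 4@2: h1:3  h2:4  h3:4  h4:6  h5:5  h6:0  h7:0  h8:0 → peak 6
Activity 4@3: h1:3  h2:3  h3:4  h4:6  h5:6  h6:0  h7:0  h8:0 → peak 6
Activity 4@4: h1:3  h2:3  h3:3  h4:6  h5:6  h6:1  h7:0  h8:0 → peak 6
Best is Activity 4@1, peak 5.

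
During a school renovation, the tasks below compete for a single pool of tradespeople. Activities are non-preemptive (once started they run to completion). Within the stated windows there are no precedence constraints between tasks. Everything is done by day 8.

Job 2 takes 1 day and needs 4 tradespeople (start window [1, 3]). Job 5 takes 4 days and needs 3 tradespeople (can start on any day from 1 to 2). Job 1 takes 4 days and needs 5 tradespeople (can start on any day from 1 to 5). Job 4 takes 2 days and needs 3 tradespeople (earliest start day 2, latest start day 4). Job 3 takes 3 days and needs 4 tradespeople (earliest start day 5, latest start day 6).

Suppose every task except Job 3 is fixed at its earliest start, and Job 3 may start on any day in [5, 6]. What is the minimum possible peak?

12

Job 3@5: d1:12  d2:11  d3:11  d4:8  d5:4  d6:4  d7:4  d8:0 → peak 12
Job 3@6: d1:12  d2:11  d3:11  d4:8  d5:0  d6:4  d7:4  d8:4 → peak 12
Best is Job 3@5, peak 12.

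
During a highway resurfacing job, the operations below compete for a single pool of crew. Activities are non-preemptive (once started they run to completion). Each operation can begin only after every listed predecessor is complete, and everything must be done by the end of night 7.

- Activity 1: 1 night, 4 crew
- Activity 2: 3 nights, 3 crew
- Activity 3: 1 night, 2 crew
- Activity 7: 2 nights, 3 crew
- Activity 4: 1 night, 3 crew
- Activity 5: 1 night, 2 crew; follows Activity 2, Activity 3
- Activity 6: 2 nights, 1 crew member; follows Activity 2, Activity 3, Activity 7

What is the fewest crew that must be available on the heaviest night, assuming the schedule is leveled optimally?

Early-start (Activity 1@1, Activity 2@1, Activity 3@1, Activity 7@1, Activity 4@1, Activity 5@4, Activity 6@4) gives peak 15: n1:15  n2:6  n3:3  n4:3  n5:1  n6:0  n7:0.
Shift Activity 1→6, Activity 7→4, Activity 4→7, Activity 6→6.
Schedule Activity 1@6, Activity 2@1, Activity 3@1, Activity 7@4, Activity 4@7, Activity 5@4, Activity 6@6: n1:5  n2:3  n3:3  n4:5  n5:3  n6:5  n7:4 — peak 5.

5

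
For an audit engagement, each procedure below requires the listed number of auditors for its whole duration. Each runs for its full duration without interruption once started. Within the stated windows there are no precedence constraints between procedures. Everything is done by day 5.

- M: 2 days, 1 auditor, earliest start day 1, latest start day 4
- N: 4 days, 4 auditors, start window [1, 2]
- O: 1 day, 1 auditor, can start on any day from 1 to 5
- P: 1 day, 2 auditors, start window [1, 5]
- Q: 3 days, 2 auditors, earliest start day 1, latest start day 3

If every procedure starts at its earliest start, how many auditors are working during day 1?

10

At early start, day 1 has: M, N, O, P, Q.
Demand: 1 + 4 + 1 + 2 + 2 = 10.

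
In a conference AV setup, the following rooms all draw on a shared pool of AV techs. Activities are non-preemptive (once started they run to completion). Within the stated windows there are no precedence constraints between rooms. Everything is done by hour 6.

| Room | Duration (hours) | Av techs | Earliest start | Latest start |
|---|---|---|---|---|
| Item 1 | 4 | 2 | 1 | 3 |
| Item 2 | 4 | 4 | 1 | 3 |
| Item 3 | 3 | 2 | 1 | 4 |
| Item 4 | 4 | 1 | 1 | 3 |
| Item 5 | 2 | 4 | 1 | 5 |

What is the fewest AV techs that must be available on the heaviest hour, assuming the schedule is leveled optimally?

9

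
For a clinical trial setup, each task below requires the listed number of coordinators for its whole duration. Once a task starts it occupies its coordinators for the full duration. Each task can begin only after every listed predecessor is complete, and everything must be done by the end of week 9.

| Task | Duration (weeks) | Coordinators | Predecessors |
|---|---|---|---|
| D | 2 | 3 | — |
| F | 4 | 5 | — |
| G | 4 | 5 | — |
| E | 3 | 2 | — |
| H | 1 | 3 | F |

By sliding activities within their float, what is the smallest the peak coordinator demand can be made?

Early-start (D@1, F@1, G@1, E@1, H@5) gives peak 15: w1:15  w2:15  w3:12  w4:10  w5:3  w6:0  w7:0  w8:0  w9:0.
Shift G→5, E→3, H→6.
Schedule D@1, F@1, G@5, E@3, H@6: w1:8  w2:8  w3:7  w4:7  w5:7  w6:8  w7:5  w8:5  w9:0 — peak 8.

8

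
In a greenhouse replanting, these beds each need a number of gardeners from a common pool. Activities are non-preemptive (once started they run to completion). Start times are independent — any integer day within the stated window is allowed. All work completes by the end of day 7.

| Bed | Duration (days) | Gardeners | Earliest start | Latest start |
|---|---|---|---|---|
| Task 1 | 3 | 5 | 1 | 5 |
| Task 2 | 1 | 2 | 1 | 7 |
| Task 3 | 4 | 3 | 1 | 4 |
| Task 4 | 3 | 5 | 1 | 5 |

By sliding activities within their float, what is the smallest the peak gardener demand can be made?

8

Early-start (Task 1@1, Task 2@1, Task 3@1, Task 4@1) gives peak 15: d1:15  d2:13  d3:13  d4:3  d5:0  d6:0  d7:0.
Shift Task 3→2, Task 4→4.
Schedule Task 1@1, Task 2@1, Task 3@2, Task 4@4: d1:7  d2:8  d3:8  d4:8  d5:8  d6:5  d7:0 — peak 8.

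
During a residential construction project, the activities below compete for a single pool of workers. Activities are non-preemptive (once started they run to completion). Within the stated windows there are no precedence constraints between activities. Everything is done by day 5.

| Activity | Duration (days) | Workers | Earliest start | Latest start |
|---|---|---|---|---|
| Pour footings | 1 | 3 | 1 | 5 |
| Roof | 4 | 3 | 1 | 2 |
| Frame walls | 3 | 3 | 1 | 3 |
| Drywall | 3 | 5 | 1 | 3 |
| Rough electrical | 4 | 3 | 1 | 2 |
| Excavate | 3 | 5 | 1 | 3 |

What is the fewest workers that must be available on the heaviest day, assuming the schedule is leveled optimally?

19

Early-start (Pour footings@1, Roof@1, Frame walls@1, Drywall@1, Rough electrical@1, Excavate@1) gives peak 22: d1:22  d2:19  d3:19  d4:6  d5:0.
Shift Excavate→2.
Schedule Pour footings@1, Roof@1, Frame walls@1, Drywall@1, Rough electrical@1, Excavate@2: d1:17  d2:19  d3:19  d4:11  d5:0 — peak 19.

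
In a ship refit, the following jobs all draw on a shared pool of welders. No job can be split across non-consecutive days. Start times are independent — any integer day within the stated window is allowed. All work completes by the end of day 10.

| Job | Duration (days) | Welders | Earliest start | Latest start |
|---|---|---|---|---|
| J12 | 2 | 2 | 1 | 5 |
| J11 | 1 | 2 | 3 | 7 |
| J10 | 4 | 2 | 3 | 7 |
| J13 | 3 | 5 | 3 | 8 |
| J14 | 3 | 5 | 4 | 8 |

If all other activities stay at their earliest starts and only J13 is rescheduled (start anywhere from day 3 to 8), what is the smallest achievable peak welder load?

7

J13@3: d1:2  d2:2  d3:9  d4:12  d5:12  d6:7  d7:0  d8:0  d9:0  d10:0 → peak 12
J13@4: d1:2  d2:2  d3:4  d4:12  d5:12  d6:12  d7:0  d8:0  d9:0  d10:0 → peak 12
J13@5: d1:2  d2:2  d3:4  d4:7  d5:12  d6:12  d7:5  d8:0  d9:0  d10:0 → peak 12
J13@6: d1:2  d2:2  d3:4  d4:7  d5:7  d6:12  d7:5  d8:5  d9:0  d10:0 → peak 12
J13@7: d1:2  d2:2  d3:4  d4:7  d5:7  d6:7  d7:5  d8:5  d9:5  d10:0 → peak 7
J13@8: d1:2  d2:2  d3:4  d4:7  d5:7  d6:7  d7:0  d8:5  d9:5  d10:5 → peak 7
Best is J13@7, peak 7.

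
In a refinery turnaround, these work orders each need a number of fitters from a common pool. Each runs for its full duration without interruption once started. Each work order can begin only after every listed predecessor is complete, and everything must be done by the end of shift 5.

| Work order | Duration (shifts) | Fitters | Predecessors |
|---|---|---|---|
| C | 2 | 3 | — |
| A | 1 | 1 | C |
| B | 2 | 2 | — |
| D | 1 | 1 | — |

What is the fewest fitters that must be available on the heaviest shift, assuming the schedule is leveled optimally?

Early-start (C@1, A@3, B@1, D@1) gives peak 6: s1:6  s2:5  s3:1  s4:0  s5:0.
Shift B→3, D→4.
Schedule C@1, A@3, B@3, D@4: s1:3  s2:3  s3:3  s4:3  s5:0 — peak 3.
Total fitter-shifts = 12 over 5 shifts ⇒ peak ≥ ⌈12/5⌉ = 3, so 3 is optimal.

3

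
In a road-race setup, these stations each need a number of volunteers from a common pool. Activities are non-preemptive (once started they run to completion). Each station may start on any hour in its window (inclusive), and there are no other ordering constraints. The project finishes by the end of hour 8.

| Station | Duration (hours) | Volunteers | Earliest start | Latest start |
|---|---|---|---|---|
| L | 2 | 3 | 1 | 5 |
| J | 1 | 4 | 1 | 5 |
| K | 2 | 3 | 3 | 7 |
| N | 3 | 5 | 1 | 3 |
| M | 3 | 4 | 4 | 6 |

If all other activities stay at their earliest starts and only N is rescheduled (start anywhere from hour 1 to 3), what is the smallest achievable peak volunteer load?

12

N@1: h1:12  h2:8  h3:8  h4:7  h5:4  h6:4  h7:0  h8:0 → peak 12
N@2: h1:7  h2:8  h3:8  h4:12  h5:4  h6:4  h7:0  h8:0 → peak 12
N@3: h1:7  h2:3  h3:8  h4:12  h5:9  h6:4  h7:0  h8:0 → peak 12
Best is N@1, peak 12.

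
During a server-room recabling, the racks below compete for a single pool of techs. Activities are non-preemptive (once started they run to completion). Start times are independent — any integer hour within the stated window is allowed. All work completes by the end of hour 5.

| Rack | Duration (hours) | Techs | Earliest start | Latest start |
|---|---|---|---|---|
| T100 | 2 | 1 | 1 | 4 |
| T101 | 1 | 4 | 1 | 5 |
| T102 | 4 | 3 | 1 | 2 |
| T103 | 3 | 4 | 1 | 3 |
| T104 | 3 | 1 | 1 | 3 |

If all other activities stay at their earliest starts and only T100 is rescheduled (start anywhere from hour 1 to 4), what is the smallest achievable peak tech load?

T100@1: h1:13  h2:9  h3:8  h4:3  h5:0 → peak 13
T100@2: h1:12  h2:9  h3:9  h4:3  h5:0 → peak 12
T100@3: h1:12  h2:8  h3:9  h4:4  h5:0 → peak 12
T100@4: h1:12  h2:8  h3:8  h4:4  h5:1 → peak 12
Best is T100@2, peak 12.

12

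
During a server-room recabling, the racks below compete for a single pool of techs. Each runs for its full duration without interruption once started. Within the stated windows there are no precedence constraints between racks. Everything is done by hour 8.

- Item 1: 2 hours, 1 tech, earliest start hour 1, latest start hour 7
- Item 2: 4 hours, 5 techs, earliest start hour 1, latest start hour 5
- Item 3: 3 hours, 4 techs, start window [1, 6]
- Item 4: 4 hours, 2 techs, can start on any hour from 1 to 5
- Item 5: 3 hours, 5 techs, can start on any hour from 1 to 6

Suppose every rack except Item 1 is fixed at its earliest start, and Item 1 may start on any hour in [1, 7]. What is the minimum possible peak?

16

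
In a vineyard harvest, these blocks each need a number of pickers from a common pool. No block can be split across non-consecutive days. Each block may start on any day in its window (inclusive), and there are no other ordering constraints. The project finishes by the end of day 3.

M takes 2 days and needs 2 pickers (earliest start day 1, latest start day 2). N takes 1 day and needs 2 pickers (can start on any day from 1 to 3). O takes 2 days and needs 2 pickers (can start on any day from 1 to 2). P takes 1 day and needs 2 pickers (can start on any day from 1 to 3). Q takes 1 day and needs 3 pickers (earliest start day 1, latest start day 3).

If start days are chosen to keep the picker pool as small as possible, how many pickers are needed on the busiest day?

6

Early-start (M@1, N@1, O@1, P@1, Q@1) gives peak 11: d1:11  d2:4  d3:0.
Shift P→2, Q→3.
Schedule M@1, N@1, O@1, P@2, Q@3: d1:6  d2:6  d3:3 — peak 6.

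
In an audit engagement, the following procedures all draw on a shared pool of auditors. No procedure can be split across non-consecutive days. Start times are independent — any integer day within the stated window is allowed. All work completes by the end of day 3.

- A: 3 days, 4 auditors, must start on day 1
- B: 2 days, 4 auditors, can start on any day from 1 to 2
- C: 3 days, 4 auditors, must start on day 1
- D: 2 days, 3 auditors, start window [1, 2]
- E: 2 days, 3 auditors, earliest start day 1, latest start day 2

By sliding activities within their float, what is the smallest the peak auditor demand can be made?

Schedule A@1, B@1, C@1, D@1, E@1: d1:18  d2:18  d3:8 — peak 18.
No arrangement of the 8 feasible schedules does better.

18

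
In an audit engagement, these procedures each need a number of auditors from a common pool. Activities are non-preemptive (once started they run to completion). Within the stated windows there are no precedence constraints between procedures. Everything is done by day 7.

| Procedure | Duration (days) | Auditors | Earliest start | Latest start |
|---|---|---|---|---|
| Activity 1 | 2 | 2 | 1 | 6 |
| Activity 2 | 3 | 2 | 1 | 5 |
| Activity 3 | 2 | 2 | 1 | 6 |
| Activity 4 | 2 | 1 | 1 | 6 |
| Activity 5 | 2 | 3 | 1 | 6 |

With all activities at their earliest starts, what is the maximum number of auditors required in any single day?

Early-start schedule: Activity 1@1, Activity 2@1, Activity 3@1, Activity 4@1, Activity 5@1.
Load per day: day 1: 10, day 2: 10, day 3: 2, day 4: 0, day 5: 0, day 6: 0, day 7: 0.
Peak is 10.

10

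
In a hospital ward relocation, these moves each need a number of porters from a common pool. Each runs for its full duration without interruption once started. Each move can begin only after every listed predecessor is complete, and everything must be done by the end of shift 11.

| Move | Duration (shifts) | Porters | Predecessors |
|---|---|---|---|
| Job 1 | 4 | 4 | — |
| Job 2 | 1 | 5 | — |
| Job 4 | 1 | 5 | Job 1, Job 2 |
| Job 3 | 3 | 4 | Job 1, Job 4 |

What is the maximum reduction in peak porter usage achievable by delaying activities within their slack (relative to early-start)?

4

Early-start peak: s1:9  s2:4  s3:4  s4:4  s5:5  s6:4  s7:4  s8:4  s9:0  s10:0  s11:0 ⇒ 9.
Leveled (Job 1@1, Job 2@5, Job 4@6, Job 3@7): s1:4  s2:4  s3:4  s4:4  s5:5  s6:5  s7:4  s8:4  s9:4  s10:0  s11:0 ⇒ 5.
Reduction 9 − 5 = 4.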